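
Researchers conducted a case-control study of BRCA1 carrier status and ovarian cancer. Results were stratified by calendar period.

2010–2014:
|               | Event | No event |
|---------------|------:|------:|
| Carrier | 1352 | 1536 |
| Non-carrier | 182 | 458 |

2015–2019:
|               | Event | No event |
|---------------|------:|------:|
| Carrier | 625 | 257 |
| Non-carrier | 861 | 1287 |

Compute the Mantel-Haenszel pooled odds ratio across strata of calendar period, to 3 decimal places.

2.896

OR_MH = Σ(aᵢdᵢ/nᵢ) / Σ(bᵢcᵢ/nᵢ), where nᵢ is the stratum total.
Stratum 1 (2010–2014): n = 3528; a·d/n = 1352·458/3528 = 175.5147; b·c/n = 1536·182/3528 = 79.2381
Stratum 2 (2015–2019): n = 3030; a·d/n = 625·1287/3030 = 265.4703; b·c/n = 257·861/3030 = 73.0287
OR_MH = (175.5147 + 265.4703) / (79.2381 + 73.0287) = 440.9850 / 152.2668 = 2.89613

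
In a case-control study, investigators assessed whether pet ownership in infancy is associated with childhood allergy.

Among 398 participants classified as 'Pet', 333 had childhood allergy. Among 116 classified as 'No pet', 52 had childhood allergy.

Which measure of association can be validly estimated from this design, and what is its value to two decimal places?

6.31

From the description: a = 333, b = 65, c = 52, d = 64.
This is a case-control study: participants were sampled on outcome status, so risks in the source population cannot be estimated directly — relative risk is not valid here. The odds ratio is the appropriate measure.
OR = (a·d)/(b·c) = (333 × 64) / (65 × 52) = 21312 / 3380 = 6.30533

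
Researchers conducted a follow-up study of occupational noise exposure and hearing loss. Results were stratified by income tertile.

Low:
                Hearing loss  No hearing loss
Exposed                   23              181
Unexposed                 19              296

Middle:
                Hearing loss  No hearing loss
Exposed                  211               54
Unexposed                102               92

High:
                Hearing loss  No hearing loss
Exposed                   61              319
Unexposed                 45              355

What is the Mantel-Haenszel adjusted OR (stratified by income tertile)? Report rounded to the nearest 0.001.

OR_MH = Σ(aᵢdᵢ/nᵢ) / Σ(bᵢcᵢ/nᵢ), where nᵢ is the stratum total.
Stratum 1 (Low): n = 519; a·d/n = 23·296/519 = 13.1175; b·c/n = 181·19/519 = 6.6262
Stratum 2 (Middle): n = 459; a·d/n = 211·92/459 = 42.2919; b·c/n = 54·102/459 = 12.0000
Stratum 3 (High): n = 780; a·d/n = 61·355/780 = 27.7628; b·c/n = 319·45/780 = 18.4038
OR_MH = (13.1175 + 42.2919 + 27.7628) / (6.6262 + 12.0000 + 18.4038) = 83.1723 / 37.0301 = 2.24608

2.246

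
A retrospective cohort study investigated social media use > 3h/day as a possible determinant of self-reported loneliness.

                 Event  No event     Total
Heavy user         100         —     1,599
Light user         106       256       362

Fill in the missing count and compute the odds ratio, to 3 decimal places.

0.161

The missing cell is in the exposed row: 1599 − 100 = 1499.
So a = 100, b = 1499, c = 106, d = 256.
OR = (a·d)/(b·c) = (100 × 256) / (1499 × 106) = 25600 / 158894 = 0.16111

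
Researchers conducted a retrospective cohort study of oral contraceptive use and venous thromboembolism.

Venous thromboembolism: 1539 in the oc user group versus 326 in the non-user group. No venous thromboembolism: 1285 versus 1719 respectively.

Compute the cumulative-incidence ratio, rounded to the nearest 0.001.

3.419

From the description: a = 1539, b = 1285, c = 326, d = 1719.
Risk in exposed = 1539/2824 = 0.54497; risk in unexposed = 326/2045 = 0.15941.
RR = 0.54497 / 0.15941 = 3.41861
The risk among the exposed is 3.42 times that among the unexposed.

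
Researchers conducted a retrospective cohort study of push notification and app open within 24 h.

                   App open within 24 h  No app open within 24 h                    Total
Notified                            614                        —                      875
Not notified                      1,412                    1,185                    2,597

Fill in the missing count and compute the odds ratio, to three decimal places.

1.974

The missing cell is in the exposed row: 875 − 614 = 261.
So a = 614, b = 261, c = 1412, d = 1185.
OR = (a·d)/(b·c) = (614 × 1185) / (261 × 1412) = 727590 / 368532 = 1.97429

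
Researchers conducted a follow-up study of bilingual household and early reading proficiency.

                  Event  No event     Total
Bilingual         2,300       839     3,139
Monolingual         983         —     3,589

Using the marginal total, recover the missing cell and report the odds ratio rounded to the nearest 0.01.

The missing cell is in the unexposed row: 3589 − 983 = 2606.
So a = 2300, b = 839, c = 983, d = 2606.
OR = (a·d)/(b·c) = (2300 × 2606) / (839 × 983) = 5993800 / 824737 = 7.26753

7.27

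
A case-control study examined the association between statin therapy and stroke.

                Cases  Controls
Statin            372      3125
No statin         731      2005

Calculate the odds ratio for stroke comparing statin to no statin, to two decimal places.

Cells: a = 372, b = 3125, c = 731, d = 2005.
OR = (a·d)/(b·c) = (372 × 2005) / (3125 × 731) = 745860 / 2284375 = 0.32651
Exposure is associated with lower odds of stroke (OR = 0.33 < 1).

0.33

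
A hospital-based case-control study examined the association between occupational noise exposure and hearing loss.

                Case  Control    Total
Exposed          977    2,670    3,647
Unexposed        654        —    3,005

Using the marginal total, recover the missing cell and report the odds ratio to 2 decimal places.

The missing cell is in the unexposed row: 3005 − 654 = 2351.
So a = 977, b = 2670, c = 654, d = 2351.
OR = (a·d)/(b·c) = (977 × 2351) / (2670 × 654) = 2296927 / 1746180 = 1.31540

1.32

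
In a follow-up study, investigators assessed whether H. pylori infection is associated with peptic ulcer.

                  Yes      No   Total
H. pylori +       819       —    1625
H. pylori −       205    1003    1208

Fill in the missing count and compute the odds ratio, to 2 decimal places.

4.97

The missing cell is in the exposed row: 1625 − 819 = 806.
So a = 819, b = 806, c = 205, d = 1003.
OR = (a·d)/(b·c) = (819 × 1003) / (806 × 205) = 821457 / 165230 = 4.97160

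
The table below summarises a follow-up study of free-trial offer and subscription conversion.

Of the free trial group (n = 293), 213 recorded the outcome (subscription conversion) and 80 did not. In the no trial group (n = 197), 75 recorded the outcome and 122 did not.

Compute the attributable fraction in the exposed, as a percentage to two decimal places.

47.63

From the description: a = 213, b = 80, c = 75, d = 122.
Risk in exposed = 213/293 = 0.72696; risk in unexposed = 75/197 = 0.38071.
RR = 0.72696/0.38071 = 1.90949
AR% = (RR − 1)/RR × 100 = (1.90949 − 1)/1.90949 × 100 = 47.6299%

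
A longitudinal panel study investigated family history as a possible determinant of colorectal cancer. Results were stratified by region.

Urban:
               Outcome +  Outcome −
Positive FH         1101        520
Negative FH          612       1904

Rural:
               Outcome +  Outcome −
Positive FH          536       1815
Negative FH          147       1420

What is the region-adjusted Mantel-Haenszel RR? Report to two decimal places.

RR_MH = Σ(aᵢ·n₀ᵢ/nᵢ) / Σ(cᵢ·n₁ᵢ/nᵢ), with n₁ᵢ = aᵢ+bᵢ (exposed), n₀ᵢ = cᵢ+dᵢ (unexposed), nᵢ = n₁ᵢ+n₀ᵢ.
Stratum 1 (Urban): n₁ = 1621, n₀ = 2516, n = 4137; a·n₀/n = 1101·2516/4137 = 669.5954; c·n₁/n = 612·1621/4137 = 239.7999
Stratum 2 (Rural): n₁ = 2351, n₀ = 1567, n = 3918; a·n₀/n = 536·1567/3918 = 214.3726; c·n₁/n = 147·2351/3918 = 88.2075
RR_MH = (669.5954 + 214.3726) / (239.7999 + 88.2075) = 883.9680 / 328.0074 = 2.69496

2.69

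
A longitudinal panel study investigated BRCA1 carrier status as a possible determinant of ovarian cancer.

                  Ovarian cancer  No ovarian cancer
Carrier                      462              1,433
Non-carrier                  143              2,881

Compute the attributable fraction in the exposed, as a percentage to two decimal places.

80.60

Cells: a = 462, b = 1433, c = 143, d = 2881.
Risk in exposed = 462/1895 = 0.24380; risk in unexposed = 143/3024 = 0.04729.
RR = 0.24380/0.04729 = 5.15559
AR% = (RR − 1)/RR × 100 = (5.15559 − 1)/5.15559 × 100 = 80.6036%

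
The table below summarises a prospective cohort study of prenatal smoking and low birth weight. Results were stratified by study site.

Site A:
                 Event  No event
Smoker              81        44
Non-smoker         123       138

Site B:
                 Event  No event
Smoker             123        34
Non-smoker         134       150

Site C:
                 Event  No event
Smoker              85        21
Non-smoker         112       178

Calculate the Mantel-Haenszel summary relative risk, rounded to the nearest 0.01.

RR_MH = Σ(aᵢ·n₀ᵢ/nᵢ) / Σ(cᵢ·n₁ᵢ/nᵢ), with n₁ᵢ = aᵢ+bᵢ (exposed), n₀ᵢ = cᵢ+dᵢ (unexposed), nᵢ = n₁ᵢ+n₀ᵢ.
Stratum 1 (Site A): n₁ = 125, n₀ = 261, n = 386; a·n₀/n = 81·261/386 = 54.7694; c·n₁/n = 123·125/386 = 39.8316
Stratum 2 (Site B): n₁ = 157, n₀ = 284, n = 441; a·n₀/n = 123·284/441 = 79.2109; c·n₁/n = 134·157/441 = 47.7052
Stratum 3 (Site C): n₁ = 106, n₀ = 290, n = 396; a·n₀/n = 85·290/396 = 62.2475; c·n₁/n = 112·106/396 = 29.9798
RR_MH = (54.7694 + 79.2109 + 62.2475) / (39.8316 + 47.7052 + 29.9798) = 196.2278 / 117.5166 = 1.66979

1.67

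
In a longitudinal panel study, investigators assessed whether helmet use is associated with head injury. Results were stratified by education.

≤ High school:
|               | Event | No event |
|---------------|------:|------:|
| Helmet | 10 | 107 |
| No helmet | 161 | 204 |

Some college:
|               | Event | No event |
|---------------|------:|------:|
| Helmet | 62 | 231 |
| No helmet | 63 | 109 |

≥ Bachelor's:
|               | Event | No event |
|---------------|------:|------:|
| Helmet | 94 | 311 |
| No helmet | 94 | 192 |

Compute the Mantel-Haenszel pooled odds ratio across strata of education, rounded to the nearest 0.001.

0.410

OR_MH = Σ(aᵢdᵢ/nᵢ) / Σ(bᵢcᵢ/nᵢ), where nᵢ is the stratum total.
Stratum 1 (≤ High school): n = 482; a·d/n = 10·204/482 = 4.2324; b·c/n = 107·161/482 = 35.7407
Stratum 2 (Some college): n = 465; a·d/n = 62·109/465 = 14.5333; b·c/n = 231·63/465 = 31.2968
Stratum 3 (≥ Bachelor's): n = 691; a·d/n = 94·192/691 = 26.1187; b·c/n = 311·94/691 = 42.3068
OR_MH = (4.2324 + 14.5333 + 26.1187) / (35.7407 + 31.2968 + 42.3068) = 44.8844 / 109.3442 = 0.41049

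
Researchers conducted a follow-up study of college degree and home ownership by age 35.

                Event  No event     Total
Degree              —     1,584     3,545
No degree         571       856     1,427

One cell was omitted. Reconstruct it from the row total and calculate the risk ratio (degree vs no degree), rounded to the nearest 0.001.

The missing cell is in the exposed row: 3545 − 1584 = 1961.
So a = 1961, b = 1584, c = 571, d = 856.
RR = [a/(a+b)] / [c/(c+d)] = (1961/3545) / (571/1427) = 0.55317/0.40014 = 1.38245

1.382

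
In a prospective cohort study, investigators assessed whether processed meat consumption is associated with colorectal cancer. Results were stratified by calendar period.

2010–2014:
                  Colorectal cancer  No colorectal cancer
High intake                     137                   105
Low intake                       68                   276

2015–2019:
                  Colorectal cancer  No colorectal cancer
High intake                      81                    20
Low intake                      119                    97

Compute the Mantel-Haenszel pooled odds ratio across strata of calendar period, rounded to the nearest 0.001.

4.535

OR_MH = Σ(aᵢdᵢ/nᵢ) / Σ(bᵢcᵢ/nᵢ), where nᵢ is the stratum total.
Stratum 1 (2010–2014): n = 586; a·d/n = 137·276/586 = 64.5256; b·c/n = 105·68/586 = 12.1843
Stratum 2 (2015–2019): n = 317; a·d/n = 81·97/317 = 24.7855; b·c/n = 20·119/317 = 7.5079
OR_MH = (64.5256 + 24.7855) / (12.1843 + 7.5079) = 89.3111 / 19.6922 = 4.53536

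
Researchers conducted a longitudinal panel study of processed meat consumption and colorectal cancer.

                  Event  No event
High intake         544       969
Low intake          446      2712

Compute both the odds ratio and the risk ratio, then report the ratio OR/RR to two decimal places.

1.34

Cells: a = 544, b = 969, c = 446, d = 2712.
OR = (544·2712)/(969·446) = 1475328/432174 = 3.41374
Risk in exposed = 544/1513 = 0.35955; risk in unexposed = 446/3158 = 0.14123; RR = 2.54588
OR/RR = 3.41374 / 2.54588 = 1.34089
The outcome is not rare, so the OR lies further from 1 than the RR.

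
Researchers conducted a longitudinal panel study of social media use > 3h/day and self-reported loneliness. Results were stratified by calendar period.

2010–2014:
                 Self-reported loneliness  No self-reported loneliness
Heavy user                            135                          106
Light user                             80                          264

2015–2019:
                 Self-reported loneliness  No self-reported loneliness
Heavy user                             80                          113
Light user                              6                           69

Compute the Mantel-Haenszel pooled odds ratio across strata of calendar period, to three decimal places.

OR_MH = Σ(aᵢdᵢ/nᵢ) / Σ(bᵢcᵢ/nᵢ), where nᵢ is the stratum total.
Stratum 1 (2010–2014): n = 585; a·d/n = 135·264/585 = 60.9231; b·c/n = 106·80/585 = 14.4957
Stratum 2 (2015–2019): n = 268; a·d/n = 80·69/268 = 20.5970; b·c/n = 113·6/268 = 2.5299
OR_MH = (60.9231 + 20.5970) / (14.4957 + 2.5299) = 81.5201 / 17.0256 = 4.78810

4.788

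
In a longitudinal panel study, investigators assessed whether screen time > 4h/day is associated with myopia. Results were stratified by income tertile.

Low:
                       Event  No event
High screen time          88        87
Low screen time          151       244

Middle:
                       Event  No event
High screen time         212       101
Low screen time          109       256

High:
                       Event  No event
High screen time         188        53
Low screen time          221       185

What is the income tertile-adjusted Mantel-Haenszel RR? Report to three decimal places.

RR_MH = Σ(aᵢ·n₀ᵢ/nᵢ) / Σ(cᵢ·n₁ᵢ/nᵢ), with n₁ᵢ = aᵢ+bᵢ (exposed), n₀ᵢ = cᵢ+dᵢ (unexposed), nᵢ = n₁ᵢ+n₀ᵢ.
Stratum 1 (Low): n₁ = 175, n₀ = 395, n = 570; a·n₀/n = 88·395/570 = 60.9825; c·n₁/n = 151·175/570 = 46.3596
Stratum 2 (Middle): n₁ = 313, n₀ = 365, n = 678; a·n₀/n = 212·365/678 = 114.1298; c·n₁/n = 109·313/678 = 50.3201
Stratum 3 (High): n₁ = 241, n₀ = 406, n = 647; a·n₀/n = 188·406/647 = 117.9722; c·n₁/n = 221·241/647 = 82.3199
RR_MH = (60.9825 + 114.1298 + 117.9722) / (46.3596 + 50.3201 + 82.3199) = 293.0844 / 178.9996 = 1.63735

1.637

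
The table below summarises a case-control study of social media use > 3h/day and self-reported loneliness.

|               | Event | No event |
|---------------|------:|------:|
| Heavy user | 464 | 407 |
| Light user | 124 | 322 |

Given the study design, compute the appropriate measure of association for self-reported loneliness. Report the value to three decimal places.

Cells: a = 464, b = 407, c = 124, d = 322.
This is a case-control study: participants were sampled on outcome status, so risks in the source population cannot be estimated directly — relative risk is not valid here. The odds ratio is the appropriate measure.
OR = (a·d)/(b·c) = (464 × 322) / (407 × 124) = 149408 / 50468 = 2.96045

2.960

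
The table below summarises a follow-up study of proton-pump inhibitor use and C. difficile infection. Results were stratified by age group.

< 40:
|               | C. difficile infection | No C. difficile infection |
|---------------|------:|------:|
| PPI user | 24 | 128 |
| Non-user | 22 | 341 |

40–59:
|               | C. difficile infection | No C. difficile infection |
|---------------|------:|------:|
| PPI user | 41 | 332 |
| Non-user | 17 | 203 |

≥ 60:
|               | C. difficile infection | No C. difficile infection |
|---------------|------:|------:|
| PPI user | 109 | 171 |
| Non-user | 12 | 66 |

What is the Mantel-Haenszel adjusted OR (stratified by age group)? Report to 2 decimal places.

OR_MH = Σ(aᵢdᵢ/nᵢ) / Σ(bᵢcᵢ/nᵢ), where nᵢ is the stratum total.
Stratum 1 (< 40): n = 515; a·d/n = 24·341/515 = 15.8913; b·c/n = 128·22/515 = 5.4680
Stratum 2 (40–59): n = 593; a·d/n = 41·203/593 = 14.0354; b·c/n = 332·17/593 = 9.5177
Stratum 3 (≥ 60): n = 358; a·d/n = 109·66/358 = 20.0950; b·c/n = 171·12/358 = 5.7318
OR_MH = (15.8913 + 14.0354 + 20.0950) / (5.4680 + 9.5177 + 5.7318) = 50.0216 / 20.7175 = 2.41446

2.41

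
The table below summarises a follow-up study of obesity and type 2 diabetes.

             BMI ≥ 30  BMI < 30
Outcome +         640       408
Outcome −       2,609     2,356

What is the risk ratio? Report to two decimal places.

1.33

Reading the table with exposure as columns: a = 640 (BMI ≥ 30, case), b = 2609 (BMI ≥ 30, non-case), c = 408 (BMI < 30, case), d = 2356.
Risk in exposed = 640/3249 = 0.19698; risk in unexposed = 408/2764 = 0.14761.
RR = 0.19698 / 0.14761 = 1.33447
The risk among the exposed is 1.33 times that among the unexposed.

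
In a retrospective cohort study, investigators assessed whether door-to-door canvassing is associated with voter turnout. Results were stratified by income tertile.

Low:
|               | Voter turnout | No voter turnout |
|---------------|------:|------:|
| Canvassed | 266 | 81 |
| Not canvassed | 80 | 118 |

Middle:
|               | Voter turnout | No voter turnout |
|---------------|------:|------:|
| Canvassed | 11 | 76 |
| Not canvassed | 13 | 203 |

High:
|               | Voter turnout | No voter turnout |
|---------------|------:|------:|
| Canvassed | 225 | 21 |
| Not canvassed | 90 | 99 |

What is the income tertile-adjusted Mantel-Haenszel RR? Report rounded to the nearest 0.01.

1.92

RR_MH = Σ(aᵢ·n₀ᵢ/nᵢ) / Σ(cᵢ·n₁ᵢ/nᵢ), with n₁ᵢ = aᵢ+bᵢ (exposed), n₀ᵢ = cᵢ+dᵢ (unexposed), nᵢ = n₁ᵢ+n₀ᵢ.
Stratum 1 (Low): n₁ = 347, n₀ = 198, n = 545; a·n₀/n = 266·198/545 = 96.6385; c·n₁/n = 80·347/545 = 50.9358
Stratum 2 (Middle): n₁ = 87, n₀ = 216, n = 303; a·n₀/n = 11·216/303 = 7.8416; c·n₁/n = 13·87/303 = 3.7327
Stratum 3 (High): n₁ = 246, n₀ = 189, n = 435; a·n₀/n = 225·189/435 = 97.7586; c·n₁/n = 90·246/435 = 50.8966
RR_MH = (96.6385 + 7.8416 + 97.7586) / (50.9358 + 3.7327 + 50.8966) = 202.2387 / 105.5650 = 1.91577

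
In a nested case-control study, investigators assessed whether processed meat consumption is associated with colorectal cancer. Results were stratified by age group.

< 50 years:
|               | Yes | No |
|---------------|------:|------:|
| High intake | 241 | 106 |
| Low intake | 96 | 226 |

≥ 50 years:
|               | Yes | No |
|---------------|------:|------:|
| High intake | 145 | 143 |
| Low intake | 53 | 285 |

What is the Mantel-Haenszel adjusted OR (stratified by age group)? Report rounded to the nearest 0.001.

OR_MH = Σ(aᵢdᵢ/nᵢ) / Σ(bᵢcᵢ/nᵢ), where nᵢ is the stratum total.
Stratum 1 (< 50 years): n = 669; a·d/n = 241·226/669 = 81.4141; b·c/n = 106·96/669 = 15.2108
Stratum 2 (≥ 50 years): n = 626; a·d/n = 145·285/626 = 66.0144; b·c/n = 143·53/626 = 12.1070
OR_MH = (81.4141 + 66.0144) / (15.2108 + 12.1070) = 147.4284 / 27.3178 = 5.39679

5.397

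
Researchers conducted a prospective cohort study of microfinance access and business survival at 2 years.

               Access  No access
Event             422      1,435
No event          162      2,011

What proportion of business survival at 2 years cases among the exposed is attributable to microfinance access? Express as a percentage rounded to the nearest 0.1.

Reading the table with exposure as columns: a = 422 (Access, case), b = 162 (Access, non-case), c = 1435 (No access, case), d = 2011.
Risk in exposed = 422/584 = 0.72260; risk in unexposed = 1435/3446 = 0.41642.
RR = 0.72260/0.41642 = 1.73525
AR% = (RR − 1)/RR × 100 = (1.73525 − 1)/1.73525 × 100 = 42.3715%

42.4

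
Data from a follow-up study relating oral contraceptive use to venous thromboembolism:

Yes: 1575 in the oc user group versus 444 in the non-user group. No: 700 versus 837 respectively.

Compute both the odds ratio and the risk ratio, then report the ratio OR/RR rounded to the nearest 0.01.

2.12

From the description: a = 1575, b = 700, c = 444, d = 837.
OR = (1575·837)/(700·444) = 1318275/310800 = 4.24155
Risk in exposed = 1575/2275 = 0.69231; risk in unexposed = 444/1281 = 0.34660; RR = 1.99740
OR/RR = 4.24155 / 1.99740 = 2.12354
The outcome is not rare, so the OR lies further from 1 than the RR.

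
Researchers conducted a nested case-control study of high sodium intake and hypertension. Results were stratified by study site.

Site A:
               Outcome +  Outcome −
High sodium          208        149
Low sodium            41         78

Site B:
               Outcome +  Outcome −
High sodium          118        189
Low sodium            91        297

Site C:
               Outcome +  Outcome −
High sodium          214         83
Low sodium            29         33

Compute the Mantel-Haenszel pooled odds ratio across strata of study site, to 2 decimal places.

2.35

OR_MH = Σ(aᵢdᵢ/nᵢ) / Σ(bᵢcᵢ/nᵢ), where nᵢ is the stratum total.
Stratum 1 (Site A): n = 476; a·d/n = 208·78/476 = 34.0840; b·c/n = 149·41/476 = 12.8340
Stratum 2 (Site B): n = 695; a·d/n = 118·297/695 = 50.4259; b·c/n = 189·91/695 = 24.7468
Stratum 3 (Site C): n = 359; a·d/n = 214·33/359 = 19.6713; b·c/n = 83·29/359 = 6.7047
OR_MH = (34.0840 + 50.4259 + 19.6713) / (12.8340 + 24.7468 + 6.7047) = 104.1812 / 44.2855 = 2.35249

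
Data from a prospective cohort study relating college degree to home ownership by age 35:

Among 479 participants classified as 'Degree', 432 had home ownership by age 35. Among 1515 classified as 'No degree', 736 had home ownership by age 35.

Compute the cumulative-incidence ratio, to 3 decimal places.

1.856

From the description: a = 432, b = 47, c = 736, d = 779.
Risk in exposed = 432/479 = 0.90188; risk in unexposed = 736/1515 = 0.48581.
RR = 0.90188 / 0.48581 = 1.85645
The risk among the exposed is 1.86 times that among the unexposed.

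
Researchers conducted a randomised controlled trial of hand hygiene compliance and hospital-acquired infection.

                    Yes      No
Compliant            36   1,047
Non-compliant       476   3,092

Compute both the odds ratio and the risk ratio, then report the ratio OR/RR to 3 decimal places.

Cells: a = 36, b = 1047, c = 476, d = 3092.
OR = (36·3092)/(1047·476) = 111312/498372 = 0.22335
Risk in exposed = 36/1083 = 0.03324; risk in unexposed = 476/3568 = 0.13341; RR = 0.24917
OR/RR = 0.22335 / 0.24917 = 0.89639
The outcome is not rare, so the OR lies further from 1 than the RR.

0.896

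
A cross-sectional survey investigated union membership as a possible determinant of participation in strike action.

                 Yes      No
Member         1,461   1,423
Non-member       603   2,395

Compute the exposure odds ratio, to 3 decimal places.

Cells: a = 1461, b = 1423, c = 603, d = 2395.
OR = (a·d)/(b·c) = (1461 × 2395) / (1423 × 603) = 3499095 / 858069 = 4.07787
The odds of participation in strike action are about 4.08 times as high in the member group.

4.078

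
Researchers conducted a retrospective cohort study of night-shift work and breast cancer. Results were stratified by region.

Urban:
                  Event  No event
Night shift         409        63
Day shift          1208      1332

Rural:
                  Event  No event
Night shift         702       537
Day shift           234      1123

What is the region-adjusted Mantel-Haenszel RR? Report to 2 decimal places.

2.37

RR_MH = Σ(aᵢ·n₀ᵢ/nᵢ) / Σ(cᵢ·n₁ᵢ/nᵢ), with n₁ᵢ = aᵢ+bᵢ (exposed), n₀ᵢ = cᵢ+dᵢ (unexposed), nᵢ = n₁ᵢ+n₀ᵢ.
Stratum 1 (Urban): n₁ = 472, n₀ = 2540, n = 3012; a·n₀/n = 409·2540/3012 = 344.9070; c·n₁/n = 1208·472/3012 = 189.3015
Stratum 2 (Rural): n₁ = 1239, n₀ = 1357, n = 2596; a·n₀/n = 702·1357/2596 = 366.9545; c·n₁/n = 234·1239/2596 = 111.6818
RR_MH = (344.9070 + 366.9545) / (189.3015 + 111.6818) = 711.8616 / 300.9833 = 2.36512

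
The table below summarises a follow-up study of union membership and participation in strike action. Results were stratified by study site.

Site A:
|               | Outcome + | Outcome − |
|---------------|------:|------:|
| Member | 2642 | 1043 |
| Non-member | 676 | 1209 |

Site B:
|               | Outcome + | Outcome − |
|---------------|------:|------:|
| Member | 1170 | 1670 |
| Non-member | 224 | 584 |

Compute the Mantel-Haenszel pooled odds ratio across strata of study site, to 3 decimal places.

OR_MH = Σ(aᵢdᵢ/nᵢ) / Σ(bᵢcᵢ/nᵢ), where nᵢ is the stratum total.
Stratum 1 (Site A): n = 5570; a·d/n = 2642·1209/5570 = 573.4610; b·c/n = 1043·676/5570 = 126.5831
Stratum 2 (Site B): n = 3648; a·d/n = 1170·584/3648 = 187.3026; b·c/n = 1670·224/3648 = 102.5439
OR_MH = (573.4610 + 187.3026) / (126.5831 + 102.5439) = 760.7637 / 229.1270 = 3.32027

3.320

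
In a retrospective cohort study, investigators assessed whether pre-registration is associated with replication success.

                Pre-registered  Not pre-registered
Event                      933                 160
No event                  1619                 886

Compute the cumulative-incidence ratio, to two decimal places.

Reading the table with exposure as columns: a = 933 (Pre-registered, case), b = 1619 (Pre-registered, non-case), c = 160 (Not pre-registered, case), d = 886.
Risk in exposed = 933/2552 = 0.36560; risk in unexposed = 160/1046 = 0.15296.
RR = 0.36560 / 0.15296 = 2.39008
The risk among the exposed is 2.39 times that among the unexposed.

2.39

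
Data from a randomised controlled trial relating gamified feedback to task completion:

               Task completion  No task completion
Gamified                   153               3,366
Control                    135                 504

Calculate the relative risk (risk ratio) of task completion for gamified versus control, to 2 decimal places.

Cells: a = 153, b = 3366, c = 135, d = 504.
Risk in exposed = 153/3519 = 0.04348; risk in unexposed = 135/639 = 0.21127.
RR = 0.04348 / 0.21127 = 0.20580
The risk is 79% lower among the exposed than among the unexposed.

0.21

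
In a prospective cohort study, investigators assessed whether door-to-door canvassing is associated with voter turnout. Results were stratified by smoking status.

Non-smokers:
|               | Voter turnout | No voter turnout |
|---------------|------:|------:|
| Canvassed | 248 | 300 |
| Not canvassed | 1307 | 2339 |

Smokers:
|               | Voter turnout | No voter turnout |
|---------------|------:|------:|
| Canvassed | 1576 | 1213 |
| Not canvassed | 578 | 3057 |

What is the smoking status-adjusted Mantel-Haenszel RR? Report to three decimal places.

2.626

RR_MH = Σ(aᵢ·n₀ᵢ/nᵢ) / Σ(cᵢ·n₁ᵢ/nᵢ), with n₁ᵢ = aᵢ+bᵢ (exposed), n₀ᵢ = cᵢ+dᵢ (unexposed), nᵢ = n₁ᵢ+n₀ᵢ.
Stratum 1 (Non-smokers): n₁ = 548, n₀ = 3646, n = 4194; a·n₀/n = 248·3646/4194 = 215.5956; c·n₁/n = 1307·548/4194 = 170.7763
Stratum 2 (Smokers): n₁ = 2789, n₀ = 3635, n = 6424; a·n₀/n = 1576·3635/6424 = 891.7746; c·n₁/n = 578·2789/6424 = 250.9405
RR_MH = (215.5956 + 891.7746) / (170.7763 + 250.9405) = 1107.3702 / 421.7169 = 2.62586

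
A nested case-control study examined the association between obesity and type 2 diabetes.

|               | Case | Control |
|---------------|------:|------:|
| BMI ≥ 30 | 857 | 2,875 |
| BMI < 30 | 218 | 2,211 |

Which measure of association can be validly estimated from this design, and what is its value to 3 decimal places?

Cells: a = 857, b = 2875, c = 218, d = 2211.
This is a nested case-control study: participants were sampled on outcome status, so risks in the source population cannot be estimated directly — relative risk is not valid here. The odds ratio is the appropriate measure.
OR = (a·d)/(b·c) = (857 × 2211) / (2875 × 218) = 1894827 / 626750 = 3.02326

3.023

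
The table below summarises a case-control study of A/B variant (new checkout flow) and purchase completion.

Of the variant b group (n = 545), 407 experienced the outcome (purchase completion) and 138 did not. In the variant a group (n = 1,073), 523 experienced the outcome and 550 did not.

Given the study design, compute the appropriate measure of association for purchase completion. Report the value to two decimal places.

From the description: a = 407, b = 138, c = 523, d = 550.
This is a case-control study: participants were sampled on outcome status, so risks in the source population cannot be estimated directly — relative risk is not valid here. The odds ratio is the appropriate measure.
OR = (a·d)/(b·c) = (407 × 550) / (138 × 523) = 223850 / 72174 = 3.10153

3.10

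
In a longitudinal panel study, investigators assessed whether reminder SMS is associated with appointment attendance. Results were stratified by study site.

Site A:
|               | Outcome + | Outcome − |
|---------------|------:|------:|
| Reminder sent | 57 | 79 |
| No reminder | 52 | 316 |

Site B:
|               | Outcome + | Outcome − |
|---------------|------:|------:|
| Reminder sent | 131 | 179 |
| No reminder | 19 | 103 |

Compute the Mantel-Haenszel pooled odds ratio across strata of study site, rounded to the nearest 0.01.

4.18

OR_MH = Σ(aᵢdᵢ/nᵢ) / Σ(bᵢcᵢ/nᵢ), where nᵢ is the stratum total.
Stratum 1 (Site A): n = 504; a·d/n = 57·316/504 = 35.7381; b·c/n = 79·52/504 = 8.1508
Stratum 2 (Site B): n = 432; a·d/n = 131·103/432 = 31.2338; b·c/n = 179·19/432 = 7.8727
OR_MH = (35.7381 + 31.2338) / (8.1508 + 7.8727) = 66.9719 / 16.0235 = 4.17961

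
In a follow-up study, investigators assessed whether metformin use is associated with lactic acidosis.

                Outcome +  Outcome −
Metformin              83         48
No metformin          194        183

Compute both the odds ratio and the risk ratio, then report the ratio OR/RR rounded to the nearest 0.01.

1.32

Cells: a = 83, b = 48, c = 194, d = 183.
OR = (83·183)/(48·194) = 15189/9312 = 1.63112
Risk in exposed = 83/131 = 0.63359; risk in unexposed = 194/377 = 0.51459; RR = 1.23125
OR/RR = 1.63112 / 1.23125 = 1.32477
The outcome is not rare, so the OR lies further from 1 than the RR.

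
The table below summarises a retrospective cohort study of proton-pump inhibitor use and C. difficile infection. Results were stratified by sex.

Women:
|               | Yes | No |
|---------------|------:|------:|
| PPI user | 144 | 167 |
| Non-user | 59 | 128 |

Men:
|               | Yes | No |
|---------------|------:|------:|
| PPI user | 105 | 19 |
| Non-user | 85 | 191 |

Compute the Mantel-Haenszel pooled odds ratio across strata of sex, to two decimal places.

OR_MH = Σ(aᵢdᵢ/nᵢ) / Σ(bᵢcᵢ/nᵢ), where nᵢ is the stratum total.
Stratum 1 (Women): n = 498; a·d/n = 144·128/498 = 37.0120; b·c/n = 167·59/498 = 19.7851
Stratum 2 (Men): n = 400; a·d/n = 105·191/400 = 50.1375; b·c/n = 19·85/400 = 4.0375
OR_MH = (37.0120 + 50.1375) / (19.7851 + 4.0375) = 87.1495 / 23.8226 = 3.65827

3.66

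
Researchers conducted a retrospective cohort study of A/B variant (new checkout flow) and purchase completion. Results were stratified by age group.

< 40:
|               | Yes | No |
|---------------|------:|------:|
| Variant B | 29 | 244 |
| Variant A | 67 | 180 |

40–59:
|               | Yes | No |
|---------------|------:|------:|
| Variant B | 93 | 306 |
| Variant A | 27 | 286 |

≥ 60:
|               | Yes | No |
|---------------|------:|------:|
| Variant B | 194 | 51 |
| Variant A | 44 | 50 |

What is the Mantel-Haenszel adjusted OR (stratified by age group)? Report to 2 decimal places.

OR_MH = Σ(aᵢdᵢ/nᵢ) / Σ(bᵢcᵢ/nᵢ), where nᵢ is the stratum total.
Stratum 1 (< 40): n = 520; a·d/n = 29·180/520 = 10.0385; b·c/n = 244·67/520 = 31.4385
Stratum 2 (40–59): n = 712; a·d/n = 93·286/712 = 37.3567; b·c/n = 306·27/712 = 11.6039
Stratum 3 (≥ 60): n = 339; a·d/n = 194·50/339 = 28.6136; b·c/n = 51·44/339 = 6.6195
OR_MH = (10.0385 + 37.3567 + 28.6136) / (31.4385 + 11.6039 + 6.6195) = 76.0088 / 49.6619 = 1.53053

1.53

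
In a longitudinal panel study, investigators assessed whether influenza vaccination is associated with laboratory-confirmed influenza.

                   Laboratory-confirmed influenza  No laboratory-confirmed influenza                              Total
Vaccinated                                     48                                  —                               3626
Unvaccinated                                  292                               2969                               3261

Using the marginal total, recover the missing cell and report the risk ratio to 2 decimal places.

0.15

The missing cell is in the exposed row: 3626 − 48 = 3578.
So a = 48, b = 3578, c = 292, d = 2969.
RR = [a/(a+b)] / [c/(c+d)] = (48/3626) / (292/3261) = 0.01324/0.08954 = 0.14784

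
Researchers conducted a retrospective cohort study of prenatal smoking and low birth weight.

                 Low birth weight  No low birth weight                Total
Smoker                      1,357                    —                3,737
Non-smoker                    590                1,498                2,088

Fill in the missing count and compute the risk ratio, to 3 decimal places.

The missing cell is in the exposed row: 3737 − 1357 = 2380.
So a = 1357, b = 2380, c = 590, d = 1498.
RR = [a/(a+b)] / [c/(c+d)] = (1357/3737) / (590/2088) = 0.36313/0.28257 = 1.28509

1.285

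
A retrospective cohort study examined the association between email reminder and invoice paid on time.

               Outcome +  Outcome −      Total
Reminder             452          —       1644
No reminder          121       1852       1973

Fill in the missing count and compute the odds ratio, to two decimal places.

5.80

The missing cell is in the exposed row: 1644 − 452 = 1192.
So a = 452, b = 1192, c = 121, d = 1852.
OR = (a·d)/(b·c) = (452 × 1852) / (1192 × 121) = 837104 / 144232 = 5.80387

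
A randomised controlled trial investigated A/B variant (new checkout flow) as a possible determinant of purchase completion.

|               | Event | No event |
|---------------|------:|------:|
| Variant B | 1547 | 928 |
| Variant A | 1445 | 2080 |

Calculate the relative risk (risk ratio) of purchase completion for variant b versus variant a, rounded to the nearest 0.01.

Cells: a = 1547, b = 928, c = 1445, d = 2080.
Risk in exposed = 1547/2475 = 0.62505; risk in unexposed = 1445/3525 = 0.40993.
RR = 0.62505 / 0.40993 = 1.52478
The risk among the exposed is 1.52 times that among the unexposed.

1.52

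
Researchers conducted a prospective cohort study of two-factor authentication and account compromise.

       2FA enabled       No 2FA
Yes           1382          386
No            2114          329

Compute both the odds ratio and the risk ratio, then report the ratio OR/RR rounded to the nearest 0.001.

0.761

Reading the table with exposure as columns: a = 1382 (2FA enabled, case), b = 2114 (2FA enabled, non-case), c = 386 (No 2FA, case), d = 329.
OR = (1382·329)/(2114·386) = 454678/816004 = 0.55720
Risk in exposed = 1382/3496 = 0.39531; risk in unexposed = 386/715 = 0.53986; RR = 0.73224
OR/RR = 0.55720 / 0.73224 = 0.76095
The outcome is not rare, so the OR lies further from 1 than the RR.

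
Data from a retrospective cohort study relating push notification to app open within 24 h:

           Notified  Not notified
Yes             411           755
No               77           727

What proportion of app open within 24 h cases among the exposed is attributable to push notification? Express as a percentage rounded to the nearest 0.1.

39.5

Reading the table with exposure as columns: a = 411 (Notified, case), b = 77 (Notified, non-case), c = 755 (Not notified, case), d = 727.
Risk in exposed = 411/488 = 0.84221; risk in unexposed = 755/1482 = 0.50945.
RR = 0.84221/0.50945 = 1.65319
AR% = (RR − 1)/RR × 100 = (1.65319 − 1)/1.65319 × 100 = 39.5110%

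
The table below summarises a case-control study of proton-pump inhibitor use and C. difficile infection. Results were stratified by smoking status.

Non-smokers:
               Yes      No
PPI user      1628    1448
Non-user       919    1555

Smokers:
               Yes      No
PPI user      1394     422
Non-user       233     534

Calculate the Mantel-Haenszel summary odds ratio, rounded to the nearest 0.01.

OR_MH = Σ(aᵢdᵢ/nᵢ) / Σ(bᵢcᵢ/nᵢ), where nᵢ is the stratum total.
Stratum 1 (Non-smokers): n = 5550; a·d/n = 1628·1555/5550 = 456.1333; b·c/n = 1448·919/5550 = 239.7679
Stratum 2 (Smokers): n = 2583; a·d/n = 1394·534/2583 = 288.1905; b·c/n = 422·233/2583 = 38.0666
OR_MH = (456.1333 + 288.1905) / (239.7679 + 38.0666) = 744.3238 / 277.8345 = 2.67902

2.68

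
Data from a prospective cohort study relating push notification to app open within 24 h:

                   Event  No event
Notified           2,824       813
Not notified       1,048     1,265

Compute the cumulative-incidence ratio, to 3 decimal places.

Cells: a = 2824, b = 813, c = 1048, d = 1265.
Risk in exposed = 2824/3637 = 0.77646; risk in unexposed = 1048/2313 = 0.45309.
RR = 0.77646 / 0.45309 = 1.71370
The risk among the exposed is 1.71 times that among the unexposed.

1.714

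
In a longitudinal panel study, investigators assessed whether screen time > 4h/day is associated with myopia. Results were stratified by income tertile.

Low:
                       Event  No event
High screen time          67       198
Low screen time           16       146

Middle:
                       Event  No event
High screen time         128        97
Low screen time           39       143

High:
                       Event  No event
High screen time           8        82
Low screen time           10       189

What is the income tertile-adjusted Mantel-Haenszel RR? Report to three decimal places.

2.548

RR_MH = Σ(aᵢ·n₀ᵢ/nᵢ) / Σ(cᵢ·n₁ᵢ/nᵢ), with n₁ᵢ = aᵢ+bᵢ (exposed), n₀ᵢ = cᵢ+dᵢ (unexposed), nᵢ = n₁ᵢ+n₀ᵢ.
Stratum 1 (Low): n₁ = 265, n₀ = 162, n = 427; a·n₀/n = 67·162/427 = 25.4192; c·n₁/n = 16·265/427 = 9.9297
Stratum 2 (Middle): n₁ = 225, n₀ = 182, n = 407; a·n₀/n = 128·182/407 = 57.2383; c·n₁/n = 39·225/407 = 21.5602
Stratum 3 (High): n₁ = 90, n₀ = 199, n = 289; a·n₀/n = 8·199/289 = 5.5087; c·n₁/n = 10·90/289 = 3.1142
RR_MH = (25.4192 + 57.2383 + 5.5087) / (9.9297 + 21.5602 + 3.1142) = 88.1662 / 34.6041 = 2.54785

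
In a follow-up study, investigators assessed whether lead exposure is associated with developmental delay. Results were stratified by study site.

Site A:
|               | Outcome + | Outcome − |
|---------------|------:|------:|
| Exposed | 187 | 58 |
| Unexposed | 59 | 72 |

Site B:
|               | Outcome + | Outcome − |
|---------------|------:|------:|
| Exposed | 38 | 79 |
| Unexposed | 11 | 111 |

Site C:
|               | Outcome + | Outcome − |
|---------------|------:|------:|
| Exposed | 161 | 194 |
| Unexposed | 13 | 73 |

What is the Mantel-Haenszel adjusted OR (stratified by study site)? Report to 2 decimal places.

4.34

OR_MH = Σ(aᵢdᵢ/nᵢ) / Σ(bᵢcᵢ/nᵢ), where nᵢ is the stratum total.
Stratum 1 (Site A): n = 376; a·d/n = 187·72/376 = 35.8085; b·c/n = 58·59/376 = 9.1011
Stratum 2 (Site B): n = 239; a·d/n = 38·111/239 = 17.6485; b·c/n = 79·11/239 = 3.6360
Stratum 3 (Site C): n = 441; a·d/n = 161·73/441 = 26.6508; b·c/n = 194·13/441 = 5.7188
OR_MH = (35.8085 + 17.6485 + 26.6508) / (9.1011 + 3.6360 + 5.7188) = 80.1078 / 18.4559 = 4.34051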